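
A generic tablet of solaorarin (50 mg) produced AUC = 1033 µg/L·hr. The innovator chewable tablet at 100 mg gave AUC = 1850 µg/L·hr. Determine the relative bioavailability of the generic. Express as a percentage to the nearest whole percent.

F_rel = 112%

F_rel = (AUC_test/D_test) / (AUC_ref/D_ref)
      = (1033/50) / (1850/100)
      = 20.66 / 18.5 = 1.1168 = 111.68%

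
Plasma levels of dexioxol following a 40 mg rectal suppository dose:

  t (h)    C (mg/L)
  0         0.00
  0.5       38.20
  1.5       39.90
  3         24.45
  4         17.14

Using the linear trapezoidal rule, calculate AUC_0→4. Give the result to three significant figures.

Trapezoidal AUC_0→4:
  [0→0.5]: (0.00+38.20)/2 × 0.5 = 9.55
  [0.5→1.5]: (38.20+39.90)/2 × 1 = 39.05
  [1.5→3]: (39.90+24.45)/2 × 1.5 = 48.2625
  [3→4]: (24.45+17.14)/2 × 1 = 20.795
  Sum = 117.6575 mg/L·h

AUC = 118 mg/L·h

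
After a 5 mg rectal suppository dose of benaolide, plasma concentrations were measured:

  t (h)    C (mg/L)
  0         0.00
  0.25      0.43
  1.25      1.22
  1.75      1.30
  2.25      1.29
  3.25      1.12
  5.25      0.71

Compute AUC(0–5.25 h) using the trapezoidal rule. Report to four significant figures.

AUC = 5.191 mg/L·h

Trapezoidal AUC_0→5.25:
  [0→0.25]: (0.00+0.43)/2 × 0.25 = 0.05375
  [0.25→1.25]: (0.43+1.22)/2 × 1 = 0.825
  [1.25→1.75]: (1.22+1.30)/2 × 0.5 = 0.63
  [1.75→2.25]: (1.30+1.29)/2 × 0.5 = 0.6475
  [2.25→3.25]: (1.29+1.12)/2 × 1 = 1.205
  [3.25→5.25]: (1.12+0.71)/2 × 2 = 1.83
  Sum = 5.19125 mg/L·h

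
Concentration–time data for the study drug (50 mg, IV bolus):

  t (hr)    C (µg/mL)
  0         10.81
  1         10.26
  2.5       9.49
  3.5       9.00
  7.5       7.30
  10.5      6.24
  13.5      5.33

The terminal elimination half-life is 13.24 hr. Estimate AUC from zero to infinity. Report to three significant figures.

AUC = 207 µg/mL·hr

Trapezoidal AUC_0→13.5:
  [0→1]: (10.81+10.26)/2 × 1 = 10.535
  [1→2.5]: (10.26+9.49)/2 × 1.5 = 14.8125
  [2.5→3.5]: (9.49+9.00)/2 × 1 = 9.245
  [3.5→7.5]: (9.00+7.30)/2 × 4 = 32.6
  [7.5→10.5]: (7.30+6.24)/2 × 3 = 20.31
  [10.5→13.5]: (6.24+5.33)/2 × 3 = 17.355
  Sum = 104.8575 µg/mL·hr
k_e = ln2 / t½ = 0.693147 / 13.24 = 0.0524 hr^-1
Extrapolated tail: C_last / k_e = 5.33 / 0.0524 = 101.718
AUC_0→∞ = 104.8575 + 101.718 = 206.5755 µg/mL·hr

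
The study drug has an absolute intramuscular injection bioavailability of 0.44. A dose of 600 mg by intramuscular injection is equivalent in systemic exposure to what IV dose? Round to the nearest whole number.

D_iv = 264 mg

Systemic exposure from an extravascular dose = F × D_ev, so the equivalent IV dose is F × D_ev.
D_iv = F × D_ev = 0.44 × 600 = 264 mg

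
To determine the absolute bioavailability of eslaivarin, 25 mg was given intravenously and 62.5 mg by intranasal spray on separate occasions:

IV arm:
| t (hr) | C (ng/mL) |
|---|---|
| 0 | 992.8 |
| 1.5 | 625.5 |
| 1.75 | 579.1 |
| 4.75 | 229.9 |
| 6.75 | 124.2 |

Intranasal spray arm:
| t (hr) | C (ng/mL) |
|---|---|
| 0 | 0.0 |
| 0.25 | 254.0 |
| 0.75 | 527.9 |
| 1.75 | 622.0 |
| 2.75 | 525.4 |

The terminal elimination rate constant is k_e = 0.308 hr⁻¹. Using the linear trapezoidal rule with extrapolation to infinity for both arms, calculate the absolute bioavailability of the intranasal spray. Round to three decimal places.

Trapezoidal AUC_0→6.75 (IV):
  [0→1.5]: (992.8+625.5)/2 × 1.5 = 1213.725
  [1.5→1.75]: (625.5+579.1)/2 × 0.25 = 150.575
  [1.75→4.75]: (579.1+229.9)/2 × 3 = 1213.5
  [4.75→6.75]: (229.9+124.2)/2 × 2 = 354.1
  Sum = 2931.9 ng/mL·hr
IV tail: 124.2/0.308 = 403.247; AUC_iv,0→∞ = 2931.9 + 403.247 = 3335.147 ng/mL·hr
Trapezoidal AUC_0→2.75 (intranasal spray):
  [0→0.25]: (0.0+254.0)/2 × 0.25 = 31.75
  [0.25→0.75]: (254.0+527.9)/2 × 0.5 = 195.475
  [0.75→1.75]: (527.9+622.0)/2 × 1 = 574.95
  [1.75→2.75]: (622.0+525.4)/2 × 1 = 573.7
  Sum = 1375.875 ng/mL·hr
intranasal spray tail: 525.4/0.308 = 1705.844; AUC_ev,0→∞ = 1375.875 + 1705.844 = 3081.719 ng/mL·hr
F = (AUC_ev/D_ev)/(AUC_iv/D_iv) = (3081.719/62.5)/(3335.147/25) = 49.307504/133.40588 = 0.3696

F = 0.370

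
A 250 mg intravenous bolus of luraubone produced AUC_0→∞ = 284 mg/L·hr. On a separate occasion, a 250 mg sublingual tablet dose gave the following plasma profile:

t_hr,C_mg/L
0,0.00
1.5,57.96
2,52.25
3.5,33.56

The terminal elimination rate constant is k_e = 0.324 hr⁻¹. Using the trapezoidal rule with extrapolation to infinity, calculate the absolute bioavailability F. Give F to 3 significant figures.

F = 0.841

Trapezoidal AUC_0→3.5 (sublingual tablet):
  [0→1.5]: (0.00+57.96)/2 × 1.5 = 43.47
  [1.5→2]: (57.96+52.25)/2 × 0.5 = 27.5525
  [2→3.5]: (52.25+33.56)/2 × 1.5 = 64.3575
  Sum = 135.38 mg/L·hr
Tail: C_last/k_e = 33.56/0.324 = 103.580
AUC_0→∞ (sublingual tablet) = 135.38 + 103.580 = 238.96 mg/L·hr
F = (AUC_ev/D_ev)/(AUC_iv/D_iv) = (238.96/250)/(284/250) = 0.95584/1.136 = 0.8414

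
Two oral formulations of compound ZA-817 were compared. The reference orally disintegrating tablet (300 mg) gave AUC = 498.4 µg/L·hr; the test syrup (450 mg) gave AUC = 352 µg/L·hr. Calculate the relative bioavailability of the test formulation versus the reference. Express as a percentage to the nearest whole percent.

F_rel = (AUC_test/D_test) / (AUC_ref/D_ref)
      = (352/450) / (498.4/300)
      = 0.782222 / 1.66133 = 0.4708 = 47.08%

F_rel = 47%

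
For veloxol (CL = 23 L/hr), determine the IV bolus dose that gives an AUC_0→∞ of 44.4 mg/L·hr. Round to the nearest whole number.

Dose = 1021 mg

Dose_iv = CL × AUC_0→∞
     = 23 × 44.4 = 1021.2 mg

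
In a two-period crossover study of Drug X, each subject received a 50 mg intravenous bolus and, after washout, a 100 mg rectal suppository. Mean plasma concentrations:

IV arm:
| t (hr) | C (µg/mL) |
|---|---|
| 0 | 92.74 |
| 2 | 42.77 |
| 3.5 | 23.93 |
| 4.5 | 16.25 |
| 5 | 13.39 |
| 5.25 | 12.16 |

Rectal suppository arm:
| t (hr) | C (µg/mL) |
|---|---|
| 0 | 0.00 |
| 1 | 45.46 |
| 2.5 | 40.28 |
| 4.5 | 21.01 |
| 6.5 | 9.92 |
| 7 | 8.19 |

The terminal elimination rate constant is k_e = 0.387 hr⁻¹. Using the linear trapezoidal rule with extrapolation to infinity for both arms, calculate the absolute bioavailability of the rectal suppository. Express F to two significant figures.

Trapezoidal AUC_0→5.25 (IV):
  [0→2]: (92.74+42.77)/2 × 2 = 135.51
  [2→3.5]: (42.77+23.93)/2 × 1.5 = 50.025
  [3.5→4.5]: (23.93+16.25)/2 × 1 = 20.09
  [4.5→5]: (16.25+13.39)/2 × 0.5 = 7.41
  [5→5.25]: (13.39+12.16)/2 × 0.25 = 3.19375
  Sum = 216.22875 µg/mL·hr
IV tail: 12.16/0.387 = 31.421; AUC_iv,0→∞ = 216.22875 + 31.421 = 247.64975 µg/mL·hr
Trapezoidal AUC_0→7 (rectal suppository):
  [0→1]: (0.00+45.46)/2 × 1 = 22.73
  [1→2.5]: (45.46+40.28)/2 × 1.5 = 64.305
  [2.5→4.5]: (40.28+21.01)/2 × 2 = 61.29
  [4.5→6.5]: (21.01+9.92)/2 × 2 = 30.93
  [6.5→7]: (9.92+8.19)/2 × 0.5 = 4.5275
  Sum = 183.7825 µg/mL·hr
rectal suppository tail: 8.19/0.387 = 21.163; AUC_ev,0→∞ = 183.7825 + 21.163 = 204.9455 µg/mL·hr
F = (AUC_ev/D_ev)/(AUC_iv/D_iv) = (204.9455/100)/(247.64975/50) = 2.049455/4.952995 = 0.4138

F = 0.41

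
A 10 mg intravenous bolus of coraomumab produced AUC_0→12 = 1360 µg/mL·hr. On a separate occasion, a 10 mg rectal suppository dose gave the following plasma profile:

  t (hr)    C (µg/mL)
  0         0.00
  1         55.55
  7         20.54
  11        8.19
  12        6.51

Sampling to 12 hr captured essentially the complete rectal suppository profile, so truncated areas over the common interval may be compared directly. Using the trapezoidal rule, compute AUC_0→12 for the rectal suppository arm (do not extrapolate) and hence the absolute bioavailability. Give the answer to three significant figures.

Trapezoidal AUC_0→12 (rectal suppository):
  [0→1]: (0.00+55.55)/2 × 1 = 27.775
  [1→7]: (55.55+20.54)/2 × 6 = 228.27
  [7→11]: (20.54+8.19)/2 × 4 = 57.46
  [11→12]: (8.19+6.51)/2 × 1 = 7.35
  Sum = 320.855 µg/mL·hr
F = (AUC_ev/D_ev)/(AUC_iv/D_iv) = (320.855/10)/(1360/10) = 32.0855/136 = 0.2359

F = 0.236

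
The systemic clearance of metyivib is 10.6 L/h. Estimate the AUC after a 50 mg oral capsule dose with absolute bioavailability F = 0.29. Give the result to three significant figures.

AUC_0→∞ = F × Dose / CL
        = 0.29 × 50 / 10.6 = 1.36792 mg/L·h

AUC = 1.37 mg/L·h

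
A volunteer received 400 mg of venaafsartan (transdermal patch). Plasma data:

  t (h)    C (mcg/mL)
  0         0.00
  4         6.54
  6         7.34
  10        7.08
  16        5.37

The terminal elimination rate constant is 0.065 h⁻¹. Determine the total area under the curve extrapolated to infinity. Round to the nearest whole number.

AUC = 176 mcg/mL·h

Trapezoidal AUC_0→16:
  [0→4]: (0.00+6.54)/2 × 4 = 13.08
  [4→6]: (6.54+7.34)/2 × 2 = 13.88
  [6→10]: (7.34+7.08)/2 × 4 = 28.84
  [10→16]: (7.08+5.37)/2 × 6 = 37.35
  Sum = 93.15 mcg/mL·h
Extrapolated tail: C_last / k_e = 5.37 / 0.065 = 82.615
AUC_0→∞ = 93.15 + 82.615 = 175.765 mcg/mL·h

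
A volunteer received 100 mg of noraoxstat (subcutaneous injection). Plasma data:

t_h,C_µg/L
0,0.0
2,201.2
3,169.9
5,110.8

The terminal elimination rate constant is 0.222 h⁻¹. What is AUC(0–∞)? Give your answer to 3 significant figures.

Trapezoidal AUC_0→5:
  [0→2]: (0.0+201.2)/2 × 2 = 201.2
  [2→3]: (201.2+169.9)/2 × 1 = 185.55
  [3→5]: (169.9+110.8)/2 × 2 = 280.7
  Sum = 667.45 µg/L·h
Extrapolated tail: C_last / k_e = 110.8 / 0.222 = 499.099
AUC_0→∞ = 667.45 + 499.099 = 1166.549 µg/L·h

AUC = 1170 µg/L·h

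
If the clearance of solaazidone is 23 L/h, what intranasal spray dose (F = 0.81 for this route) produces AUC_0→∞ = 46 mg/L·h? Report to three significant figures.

Dose = CL × AUC_0→∞ / F
     = 23 × 46 / 0.81 = 1306.17 mg

Dose = 1310 mg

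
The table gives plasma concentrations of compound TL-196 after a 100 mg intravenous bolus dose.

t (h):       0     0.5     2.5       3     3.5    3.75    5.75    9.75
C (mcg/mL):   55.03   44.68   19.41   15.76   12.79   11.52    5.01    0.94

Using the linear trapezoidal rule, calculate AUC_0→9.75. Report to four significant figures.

AUC = 136.4 mcg/mL·h

Trapezoidal AUC_0→9.75:
  [0→0.5]: (55.03+44.68)/2 × 0.5 = 24.9275
  [0.5→2.5]: (44.68+19.41)/2 × 2 = 64.09
  [2.5→3]: (19.41+15.76)/2 × 0.5 = 8.7925
  [3→3.5]: (15.76+12.79)/2 × 0.5 = 7.1375
  [3.5→3.75]: (12.79+11.52)/2 × 0.25 = 3.03875
  [3.75→5.75]: (11.52+5.01)/2 × 2 = 16.53
  [5.75→9.75]: (5.01+0.94)/2 × 4 = 11.9
  Sum = 136.41625 mcg/mL·h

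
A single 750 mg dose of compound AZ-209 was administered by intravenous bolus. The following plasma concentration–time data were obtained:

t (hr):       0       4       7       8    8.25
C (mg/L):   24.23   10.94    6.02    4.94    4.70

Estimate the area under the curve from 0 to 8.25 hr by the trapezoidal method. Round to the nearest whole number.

Trapezoidal AUC_0→8.25:
  [0→4]: (24.23+10.94)/2 × 4 = 70.34
  [4→7]: (10.94+6.02)/2 × 3 = 25.44
  [7→8]: (6.02+4.94)/2 × 1 = 5.48
  [8→8.25]: (4.94+4.70)/2 × 0.25 = 1.205
  Sum = 102.465 mg/L·hr

AUC = 102 mg/L·hr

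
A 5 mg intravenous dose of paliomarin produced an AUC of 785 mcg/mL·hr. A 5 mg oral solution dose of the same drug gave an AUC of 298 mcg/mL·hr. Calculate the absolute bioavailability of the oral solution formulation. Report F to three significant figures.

F = (AUC_ev / D_ev) / (AUC_iv / D_iv)
  = (298/5) / (785/5)
  = 59.6 / 157 = 0.3796

F = 0.380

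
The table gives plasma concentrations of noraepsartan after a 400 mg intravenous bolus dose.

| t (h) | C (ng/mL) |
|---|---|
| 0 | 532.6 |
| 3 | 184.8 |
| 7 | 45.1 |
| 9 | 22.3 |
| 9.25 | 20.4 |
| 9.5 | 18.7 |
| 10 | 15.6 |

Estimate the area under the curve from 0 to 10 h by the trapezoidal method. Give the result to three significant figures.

Trapezoidal AUC_0→10:
  [0→3]: (532.6+184.8)/2 × 3 = 1076.1
  [3→7]: (184.8+45.1)/2 × 4 = 459.8
  [7→9]: (45.1+22.3)/2 × 2 = 67.4
  [9→9.25]: (22.3+20.4)/2 × 0.25 = 5.3375
  [9.25→9.5]: (20.4+18.7)/2 × 0.25 = 4.8875
  [9.5→10]: (18.7+15.6)/2 × 0.5 = 8.575
  Sum = 1622.1 ng/mL·h

AUC = 1620 ng/mL·h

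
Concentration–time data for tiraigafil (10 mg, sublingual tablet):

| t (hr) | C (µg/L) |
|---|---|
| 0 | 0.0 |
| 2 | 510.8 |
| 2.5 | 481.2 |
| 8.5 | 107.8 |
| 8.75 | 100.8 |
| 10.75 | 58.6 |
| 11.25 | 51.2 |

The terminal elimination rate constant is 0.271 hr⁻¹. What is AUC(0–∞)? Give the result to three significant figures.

Trapezoidal AUC_0→11.25:
  [0→2]: (0.0+510.8)/2 × 2 = 510.8
  [2→2.5]: (510.8+481.2)/2 × 0.5 = 248.0
  [2.5→8.5]: (481.2+107.8)/2 × 6 = 1767.0
  [8.5→8.75]: (107.8+100.8)/2 × 0.25 = 26.075
  [8.75→10.75]: (100.8+58.6)/2 × 2 = 159.4
  [10.75→11.25]: (58.6+51.2)/2 × 0.5 = 27.45
  Sum = 2738.725 µg/L·hr
Extrapolated tail: C_last / k_e = 51.2 / 0.271 = 188.930
AUC_0→∞ = 2738.725 + 188.930 = 2927.655 µg/L·hr

AUC = 2930 µg/L·hr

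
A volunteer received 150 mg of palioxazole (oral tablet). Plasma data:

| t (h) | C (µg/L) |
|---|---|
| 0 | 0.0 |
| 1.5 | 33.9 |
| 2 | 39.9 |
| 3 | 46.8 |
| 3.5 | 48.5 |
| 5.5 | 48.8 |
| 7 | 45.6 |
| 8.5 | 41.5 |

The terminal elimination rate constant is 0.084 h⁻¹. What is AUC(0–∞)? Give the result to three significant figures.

AUC = 839 µg/L·h

Trapezoidal AUC_0→8.5:
  [0→1.5]: (0.0+33.9)/2 × 1.5 = 25.425
  [1.5→2]: (33.9+39.9)/2 × 0.5 = 18.45
  [2→3]: (39.9+46.8)/2 × 1 = 43.35
  [3→3.5]: (46.8+48.5)/2 × 0.5 = 23.825
  [3.5→5.5]: (48.5+48.8)/2 × 2 = 97.3
  [5.5→7]: (48.8+45.6)/2 × 1.5 = 70.8
  [7→8.5]: (45.6+41.5)/2 × 1.5 = 65.325
  Sum = 344.475 µg/L·h
Extrapolated tail: C_last / k_e = 41.5 / 0.084 = 494.048
AUC_0→∞ = 344.475 + 494.048 = 838.523 µg/L·h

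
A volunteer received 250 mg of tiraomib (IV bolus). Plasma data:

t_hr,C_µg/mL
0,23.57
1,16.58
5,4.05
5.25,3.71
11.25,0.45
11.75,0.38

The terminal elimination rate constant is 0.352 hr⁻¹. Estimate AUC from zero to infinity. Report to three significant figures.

Trapezoidal AUC_0→11.75:
  [0→1]: (23.57+16.58)/2 × 1 = 20.075
  [1→5]: (16.58+4.05)/2 × 4 = 41.26
  [5→5.25]: (4.05+3.71)/2 × 0.25 = 0.97
  [5.25→11.25]: (3.71+0.45)/2 × 6 = 12.48
  [11.25→11.75]: (0.45+0.38)/2 × 0.5 = 0.2075
  Sum = 74.9925 µg/mL·hr
Extrapolated tail: C_last / k_e = 0.38 / 0.352 = 1.080
AUC_0→∞ = 74.9925 + 1.080 = 76.0725 µg/mL·hr

AUC = 76.1 µg/mL·hr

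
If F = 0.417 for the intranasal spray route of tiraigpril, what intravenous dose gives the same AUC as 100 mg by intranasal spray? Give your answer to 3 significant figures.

D_iv = 41.7 mg

Systemic exposure from an extravascular dose = F × D_ev, so the equivalent IV dose is F × D_ev.
D_iv = F × D_ev = 0.417 × 100 = 41.7 mg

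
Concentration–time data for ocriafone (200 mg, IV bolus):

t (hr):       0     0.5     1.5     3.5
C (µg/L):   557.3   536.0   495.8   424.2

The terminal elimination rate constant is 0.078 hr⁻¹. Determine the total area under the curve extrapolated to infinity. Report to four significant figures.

Trapezoidal AUC_0→3.5:
  [0→0.5]: (557.3+536.0)/2 × 0.5 = 273.325
  [0.5→1.5]: (536.0+495.8)/2 × 1 = 515.9
  [1.5→3.5]: (495.8+424.2)/2 × 2 = 920.0
  Sum = 1709.225 µg/L·hr
Extrapolated tail: C_last / k_e = 424.2 / 0.078 = 5438.462
AUC_0→∞ = 1709.225 + 5438.462 = 7147.687 µg/L·hr

AUC = 7148 µg/L·hr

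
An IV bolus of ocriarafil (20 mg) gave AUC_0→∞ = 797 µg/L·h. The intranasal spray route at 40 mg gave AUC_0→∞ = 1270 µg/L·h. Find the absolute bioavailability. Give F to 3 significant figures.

F = 0.797

F = (AUC_ev / D_ev) / (AUC_iv / D_iv)
  = (1270/40) / (797/20)
  = 31.75 / 39.85 = 0.7967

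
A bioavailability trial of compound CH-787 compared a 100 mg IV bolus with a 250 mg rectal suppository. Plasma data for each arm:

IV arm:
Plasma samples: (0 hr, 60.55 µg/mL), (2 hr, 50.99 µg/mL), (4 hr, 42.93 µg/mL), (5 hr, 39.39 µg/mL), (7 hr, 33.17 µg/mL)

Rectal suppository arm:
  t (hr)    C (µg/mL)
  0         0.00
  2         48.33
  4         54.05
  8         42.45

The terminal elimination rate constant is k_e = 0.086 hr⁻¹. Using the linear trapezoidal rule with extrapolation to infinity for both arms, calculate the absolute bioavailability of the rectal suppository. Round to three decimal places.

Trapezoidal AUC_0→7 (IV):
  [0→2]: (60.55+50.99)/2 × 2 = 111.54
  [2→4]: (50.99+42.93)/2 × 2 = 93.92
  [4→5]: (42.93+39.39)/2 × 1 = 41.16
  [5→7]: (39.39+33.17)/2 × 2 = 72.56
  Sum = 319.18 µg/mL·hr
IV tail: 33.17/0.086 = 385.698; AUC_iv,0→∞ = 319.18 + 385.698 = 704.878 µg/mL·hr
Trapezoidal AUC_0→8 (rectal suppository):
  [0→2]: (0.00+48.33)/2 × 2 = 48.33
  [2→4]: (48.33+54.05)/2 × 2 = 102.38
  [4→8]: (54.05+42.45)/2 × 4 = 193.0
  Sum = 343.71 µg/mL·hr
rectal suppository tail: 42.45/0.086 = 493.605; AUC_ev,0→∞ = 343.71 + 493.605 = 837.315 µg/mL·hr
F = (AUC_ev/D_ev)/(AUC_iv/D_iv) = (837.315/250)/(704.878/100) = 3.34926/7.04878 = 0.4752

F = 0.475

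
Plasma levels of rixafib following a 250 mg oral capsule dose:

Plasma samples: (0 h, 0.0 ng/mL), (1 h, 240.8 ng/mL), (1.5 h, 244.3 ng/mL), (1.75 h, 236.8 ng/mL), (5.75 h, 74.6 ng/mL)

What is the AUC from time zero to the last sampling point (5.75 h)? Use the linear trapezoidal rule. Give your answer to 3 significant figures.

AUC = 925 ng/mL·h

Trapezoidal AUC_0→5.75:
  [0→1]: (0.0+240.8)/2 × 1 = 120.4
  [1→1.5]: (240.8+244.3)/2 × 0.5 = 121.275
  [1.5→1.75]: (244.3+236.8)/2 × 0.25 = 60.1375
  [1.75→5.75]: (236.8+74.6)/2 × 4 = 622.8
  Sum = 924.6125 ng/mL·h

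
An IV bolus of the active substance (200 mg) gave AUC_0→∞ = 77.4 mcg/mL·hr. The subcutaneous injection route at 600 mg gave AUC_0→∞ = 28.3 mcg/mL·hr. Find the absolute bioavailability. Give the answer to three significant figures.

F = 0.122

F = (AUC_ev / D_ev) / (AUC_iv / D_iv)
  = (28.3/600) / (77.4/200)
  = 0.0471667 / 0.387 = 0.1219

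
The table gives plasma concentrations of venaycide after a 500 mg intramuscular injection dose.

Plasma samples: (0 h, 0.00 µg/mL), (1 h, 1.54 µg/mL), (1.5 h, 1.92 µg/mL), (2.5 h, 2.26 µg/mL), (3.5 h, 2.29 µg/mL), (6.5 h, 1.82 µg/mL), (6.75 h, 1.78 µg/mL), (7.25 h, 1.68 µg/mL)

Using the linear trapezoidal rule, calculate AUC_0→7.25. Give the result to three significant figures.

AUC = 13.5 µg/mL·h

Trapezoidal AUC_0→7.25:
  [0→1]: (0.00+1.54)/2 × 1 = 0.77
  [1→1.5]: (1.54+1.92)/2 × 0.5 = 0.865
  [1.5→2.5]: (1.92+2.26)/2 × 1 = 2.09
  [2.5→3.5]: (2.26+2.29)/2 × 1 = 2.275
  [3.5→6.5]: (2.29+1.82)/2 × 3 = 6.165
  [6.5→6.75]: (1.82+1.78)/2 × 0.25 = 0.45
  [6.75→7.25]: (1.78+1.68)/2 × 0.5 = 0.865
  Sum = 13.48 µg/mL·h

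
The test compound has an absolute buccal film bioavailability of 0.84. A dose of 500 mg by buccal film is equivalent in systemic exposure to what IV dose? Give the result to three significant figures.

Systemic exposure from an extravascular dose = F × D_ev, so the equivalent IV dose is F × D_ev.
D_iv = F × D_ev = 0.84 × 500 = 420 mg

D_iv = 420 mg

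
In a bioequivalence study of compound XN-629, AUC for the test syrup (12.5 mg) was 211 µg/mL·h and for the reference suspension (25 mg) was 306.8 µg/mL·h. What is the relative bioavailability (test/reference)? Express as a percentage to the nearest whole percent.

F_rel = (AUC_test/D_test) / (AUC_ref/D_ref)
      = (211/12.5) / (306.8/25)
      = 16.88 / 12.272 = 1.3755 = 137.55%

F_rel = 138%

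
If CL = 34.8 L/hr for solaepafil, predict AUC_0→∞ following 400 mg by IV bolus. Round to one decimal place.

AUC = 11.5 mg/L·hr

AUC_0→∞ = Dose_iv / CL
        = 400 / 34.8 = 11.4943 mg/L·hr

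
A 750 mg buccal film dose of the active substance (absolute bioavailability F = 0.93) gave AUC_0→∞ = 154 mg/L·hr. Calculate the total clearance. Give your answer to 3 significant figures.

CL = F × Dose / AUC_0→∞
   = 0.93 × 750 / 154 = 4.52922 L/hr

CL = 4.53 L/hr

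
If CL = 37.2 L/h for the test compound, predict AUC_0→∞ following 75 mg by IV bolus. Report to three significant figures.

AUC = 2.02 mg/L·h

AUC_0→∞ = Dose_iv / CL
        = 75 / 37.2 = 2.01613 mg/L·h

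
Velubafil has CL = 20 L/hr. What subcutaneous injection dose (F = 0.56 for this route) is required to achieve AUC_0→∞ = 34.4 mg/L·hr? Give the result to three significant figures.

Dose = 1230 mg

Dose = CL × AUC_0→∞ / F
     = 20 × 34.4 / 0.56 = 1228.57 mg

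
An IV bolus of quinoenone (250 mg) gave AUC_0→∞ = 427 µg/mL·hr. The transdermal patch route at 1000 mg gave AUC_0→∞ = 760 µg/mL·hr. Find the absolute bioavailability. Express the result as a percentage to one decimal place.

F = (AUC_ev / D_ev) / (AUC_iv / D_iv)
  = (760/1000) / (427/250)
  = 0.76 / 1.708 = 0.4450
  = 44.50%

F = 44.5%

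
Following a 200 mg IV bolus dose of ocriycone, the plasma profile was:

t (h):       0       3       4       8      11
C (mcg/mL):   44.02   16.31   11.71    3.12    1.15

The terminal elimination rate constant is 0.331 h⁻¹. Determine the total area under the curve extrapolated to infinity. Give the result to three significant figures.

AUC = 144 mcg/mL·h

Trapezoidal AUC_0→11:
  [0→3]: (44.02+16.31)/2 × 3 = 90.495
  [3→4]: (16.31+11.71)/2 × 1 = 14.01
  [4→8]: (11.71+3.12)/2 × 4 = 29.66
  [8→11]: (3.12+1.15)/2 × 3 = 6.405
  Sum = 140.57 mcg/mL·h
Extrapolated tail: C_last / k_e = 1.15 / 0.331 = 3.474
AUC_0→∞ = 140.57 + 3.474 = 144.044 mcg/mL·h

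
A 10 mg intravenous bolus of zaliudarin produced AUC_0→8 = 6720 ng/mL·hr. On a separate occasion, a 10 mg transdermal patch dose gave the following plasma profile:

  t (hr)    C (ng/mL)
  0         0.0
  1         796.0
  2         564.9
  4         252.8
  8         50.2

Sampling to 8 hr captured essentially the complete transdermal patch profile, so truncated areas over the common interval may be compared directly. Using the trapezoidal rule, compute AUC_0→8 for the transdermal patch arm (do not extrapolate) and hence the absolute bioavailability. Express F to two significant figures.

Trapezoidal AUC_0→8 (transdermal patch):
  [0→1]: (0.0+796.0)/2 × 1 = 398.0
  [1→2]: (796.0+564.9)/2 × 1 = 680.45
  [2→4]: (564.9+252.8)/2 × 2 = 817.7
  [4→8]: (252.8+50.2)/2 × 4 = 606.0
  Sum = 2502.15 ng/mL·hr
F = (AUC_ev/D_ev)/(AUC_iv/D_iv) = (2502.15/10)/(6720/10) = 250.215/672 = 0.3723

F = 0.37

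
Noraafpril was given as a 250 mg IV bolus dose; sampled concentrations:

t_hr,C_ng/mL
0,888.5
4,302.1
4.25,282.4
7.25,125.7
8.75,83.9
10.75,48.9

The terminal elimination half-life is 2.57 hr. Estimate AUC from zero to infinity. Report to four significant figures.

AUC = 3538 ng/mL·hr

Trapezoidal AUC_0→10.75:
  [0→4]: (888.5+302.1)/2 × 4 = 2381.2
  [4→4.25]: (302.1+282.4)/2 × 0.25 = 73.0625
  [4.25→7.25]: (282.4+125.7)/2 × 3 = 612.15
  [7.25→8.75]: (125.7+83.9)/2 × 1.5 = 157.2
  [8.75→10.75]: (83.9+48.9)/2 × 2 = 132.8
  Sum = 3356.4125 ng/mL·hr
k_e = ln2 / t½ = 0.693147 / 2.57 = 0.2697 hr^-1
Extrapolated tail: C_last / k_e = 48.9 / 0.2697 = 181.313
AUC_0→∞ = 3356.4125 + 181.313 = 3537.7255 ng/mL·hr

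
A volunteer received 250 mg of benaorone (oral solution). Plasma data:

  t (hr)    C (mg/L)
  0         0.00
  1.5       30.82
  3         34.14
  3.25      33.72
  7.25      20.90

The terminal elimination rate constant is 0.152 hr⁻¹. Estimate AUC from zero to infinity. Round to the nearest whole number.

AUC = 327 mg/L·hr

Trapezoidal AUC_0→7.25:
  [0→1.5]: (0.00+30.82)/2 × 1.5 = 23.115
  [1.5→3]: (30.82+34.14)/2 × 1.5 = 48.72
  [3→3.25]: (34.14+33.72)/2 × 0.25 = 8.4825
  [3.25→7.25]: (33.72+20.90)/2 × 4 = 109.24
  Sum = 189.5575 mg/L·hr
Extrapolated tail: C_last / k_e = 20.90 / 0.152 = 137.500
AUC_0→∞ = 189.5575 + 137.500 = 327.0575 mg/L·hr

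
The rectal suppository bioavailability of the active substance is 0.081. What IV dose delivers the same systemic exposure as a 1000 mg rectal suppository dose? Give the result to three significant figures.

Systemic exposure from an extravascular dose = F × D_ev, so the equivalent IV dose is F × D_ev.
D_iv = F × D_ev = 0.081 × 1000 = 81 mg

D_iv = 81.0 mg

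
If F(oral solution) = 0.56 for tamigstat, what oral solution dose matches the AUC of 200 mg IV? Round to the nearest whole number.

For equal systemic exposure: F × D_ev = D_iv
D_ev = D_iv / F = 200 / 0.56 = 357.143 mg

D_oral = 357 mg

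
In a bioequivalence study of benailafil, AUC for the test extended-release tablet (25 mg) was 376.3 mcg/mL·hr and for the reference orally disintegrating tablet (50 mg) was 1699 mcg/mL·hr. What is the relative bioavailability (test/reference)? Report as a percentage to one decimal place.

F_rel = 44.3%

F_rel = (AUC_test/D_test) / (AUC_ref/D_ref)
      = (376.3/25) / (1699/50)
      = 15.052 / 33.98 = 0.4430 = 44.30%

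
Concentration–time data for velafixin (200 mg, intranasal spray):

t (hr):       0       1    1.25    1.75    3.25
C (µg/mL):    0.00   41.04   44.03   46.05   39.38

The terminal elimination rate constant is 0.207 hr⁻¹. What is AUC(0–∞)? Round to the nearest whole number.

AUC = 308 µg/mL·hr

Trapezoidal AUC_0→3.25:
  [0→1]: (0.00+41.04)/2 × 1 = 20.52
  [1→1.25]: (41.04+44.03)/2 × 0.25 = 10.63375
  [1.25→1.75]: (44.03+46.05)/2 × 0.5 = 22.52
  [1.75→3.25]: (46.05+39.38)/2 × 1.5 = 64.0725
  Sum = 117.74625 µg/mL·hr
Extrapolated tail: C_last / k_e = 39.38 / 0.207 = 190.242
AUC_0→∞ = 117.74625 + 190.242 = 307.98825 µg/mL·hr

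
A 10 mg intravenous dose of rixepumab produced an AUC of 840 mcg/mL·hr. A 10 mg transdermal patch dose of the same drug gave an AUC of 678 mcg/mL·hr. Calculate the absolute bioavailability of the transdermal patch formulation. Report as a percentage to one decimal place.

F = 80.7%

F = (AUC_ev / D_ev) / (AUC_iv / D_iv)
  = (678/10) / (840/10)
  = 67.8 / 84 = 0.8071
  = 80.71%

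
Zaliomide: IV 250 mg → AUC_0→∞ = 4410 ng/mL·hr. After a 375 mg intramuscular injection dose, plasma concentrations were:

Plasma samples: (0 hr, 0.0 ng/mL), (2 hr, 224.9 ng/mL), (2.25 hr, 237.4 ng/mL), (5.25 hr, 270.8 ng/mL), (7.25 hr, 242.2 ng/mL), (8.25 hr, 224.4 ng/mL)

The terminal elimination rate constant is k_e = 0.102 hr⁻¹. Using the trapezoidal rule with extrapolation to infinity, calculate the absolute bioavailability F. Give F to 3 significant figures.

Trapezoidal AUC_0→8.25 (intramuscular injection):
  [0→2]: (0.0+224.9)/2 × 2 = 224.9
  [2→2.25]: (224.9+237.4)/2 × 0.25 = 57.7875
  [2.25→5.25]: (237.4+270.8)/2 × 3 = 762.3
  [5.25→7.25]: (270.8+242.2)/2 × 2 = 513.0
  [7.25→8.25]: (242.2+224.4)/2 × 1 = 233.3
  Sum = 1791.2875 ng/mL·hr
Tail: C_last/k_e = 224.4/0.102 = 2200.000
AUC_0→∞ (intramuscular injection) = 1791.2875 + 2200.000 = 3991.2875 ng/mL·hr
F = (AUC_ev/D_ev)/(AUC_iv/D_iv) = (3991.2875/375)/(4410/250) = 10.6434/17.64 = 0.6034

F = 0.603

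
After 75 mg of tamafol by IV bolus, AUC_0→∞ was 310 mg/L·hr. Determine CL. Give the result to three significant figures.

CL = 0.242 L/hr

CL = Dose_iv / AUC_0→∞
   = 75 / 310 = 0.241935 L/hr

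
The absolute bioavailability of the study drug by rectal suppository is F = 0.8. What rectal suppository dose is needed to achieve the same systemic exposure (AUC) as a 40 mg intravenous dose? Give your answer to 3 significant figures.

D_rectal = 50.0 mg

For equal systemic exposure: F × D_ev = D_iv
D_ev = D_iv / F = 40 / 0.8 = 50 mg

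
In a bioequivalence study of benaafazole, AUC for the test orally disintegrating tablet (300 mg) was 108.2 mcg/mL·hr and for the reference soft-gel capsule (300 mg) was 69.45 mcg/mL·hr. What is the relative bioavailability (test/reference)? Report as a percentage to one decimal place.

F_rel = 155.8%

F_rel = (AUC_test/D_test) / (AUC_ref/D_ref)
      = (108.2/300) / (69.45/300)
      = 0.360667 / 0.2315 = 1.5580 = 155.80%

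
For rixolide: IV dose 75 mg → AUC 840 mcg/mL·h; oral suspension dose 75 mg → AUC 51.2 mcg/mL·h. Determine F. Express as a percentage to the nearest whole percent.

F = (AUC_ev / D_ev) / (AUC_iv / D_iv)
  = (51.2/75) / (840/75)
  = 0.682667 / 11.2 = 0.0610
  = 6.10%

F = 6%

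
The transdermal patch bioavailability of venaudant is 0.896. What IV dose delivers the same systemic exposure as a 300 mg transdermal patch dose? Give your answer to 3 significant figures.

D_iv = 269 mg

Systemic exposure from an extravascular dose = F × D_ev, so the equivalent IV dose is F × D_ev.
D_iv = F × D_ev = 0.896 × 300 = 268.8 mg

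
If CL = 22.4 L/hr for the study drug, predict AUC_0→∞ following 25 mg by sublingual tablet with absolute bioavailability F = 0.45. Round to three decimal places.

AUC = 0.502 mg/L·hr

AUC_0→∞ = F × Dose / CL
        = 0.45 × 25 / 22.4 = 0.502232 mg/L·hr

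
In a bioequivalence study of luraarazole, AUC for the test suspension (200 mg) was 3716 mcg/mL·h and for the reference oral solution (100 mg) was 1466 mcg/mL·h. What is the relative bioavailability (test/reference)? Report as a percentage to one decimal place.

F_rel = (AUC_test/D_test) / (AUC_ref/D_ref)
      = (3716/200) / (1466/100)
      = 18.58 / 14.66 = 1.2674 = 126.74%

F_rel = 126.7%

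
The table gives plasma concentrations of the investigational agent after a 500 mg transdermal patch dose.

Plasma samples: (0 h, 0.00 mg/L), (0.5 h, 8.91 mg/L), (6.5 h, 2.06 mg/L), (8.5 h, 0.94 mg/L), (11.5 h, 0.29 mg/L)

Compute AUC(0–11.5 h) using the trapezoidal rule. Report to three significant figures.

AUC = 40.0 mg/L·h

Trapezoidal AUC_0→11.5:
  [0→0.5]: (0.00+8.91)/2 × 0.5 = 2.2275
  [0.5→6.5]: (8.91+2.06)/2 × 6 = 32.91
  [6.5→8.5]: (2.06+0.94)/2 × 2 = 3.0
  [8.5→11.5]: (0.94+0.29)/2 × 3 = 1.845
  Sum = 39.9825 mg/L·h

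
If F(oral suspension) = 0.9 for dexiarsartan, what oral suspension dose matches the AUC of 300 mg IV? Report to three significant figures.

D_oral = 333 mg

For equal systemic exposure: F × D_ev = D_iv
D_ev = D_iv / F = 300 / 0.9 = 333.333 mg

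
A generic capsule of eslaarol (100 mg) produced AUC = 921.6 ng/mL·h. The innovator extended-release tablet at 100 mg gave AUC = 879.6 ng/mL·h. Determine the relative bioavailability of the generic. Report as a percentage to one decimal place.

F_rel = (AUC_test/D_test) / (AUC_ref/D_ref)
      = (921.6/100) / (879.6/100)
      = 9.216 / 8.796 = 1.0477 = 104.77%

F_rel = 104.8%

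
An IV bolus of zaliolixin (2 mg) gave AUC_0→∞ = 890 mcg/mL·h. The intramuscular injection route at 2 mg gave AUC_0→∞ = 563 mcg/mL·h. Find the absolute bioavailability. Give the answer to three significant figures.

F = 0.633

F = (AUC_ev / D_ev) / (AUC_iv / D_iv)
  = (563/2) / (890/2)
  = 281.5 / 445 = 0.6326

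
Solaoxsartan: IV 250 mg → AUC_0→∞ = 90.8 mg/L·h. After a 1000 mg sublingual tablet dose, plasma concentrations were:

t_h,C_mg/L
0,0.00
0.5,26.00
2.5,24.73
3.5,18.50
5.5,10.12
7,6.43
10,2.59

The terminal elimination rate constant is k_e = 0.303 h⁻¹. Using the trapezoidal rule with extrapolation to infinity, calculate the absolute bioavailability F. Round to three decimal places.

F = 0.391

Trapezoidal AUC_0→10 (sublingual tablet):
  [0→0.5]: (0.00+26.00)/2 × 0.5 = 6.5
  [0.5→2.5]: (26.00+24.73)/2 × 2 = 50.73
  [2.5→3.5]: (24.73+18.50)/2 × 1 = 21.615
  [3.5→5.5]: (18.50+10.12)/2 × 2 = 28.62
  [5.5→7]: (10.12+6.43)/2 × 1.5 = 12.4125
  [7→10]: (6.43+2.59)/2 × 3 = 13.53
  Sum = 133.4075 mg/L·h
Tail: C_last/k_e = 2.59/0.303 = 8.548
AUC_0→∞ (sublingual tablet) = 133.4075 + 8.548 = 141.9555 mg/L·h
F = (AUC_ev/D_ev)/(AUC_iv/D_iv) = (141.9555/1000)/(90.8/250) = 0.1419555/0.3632 = 0.3908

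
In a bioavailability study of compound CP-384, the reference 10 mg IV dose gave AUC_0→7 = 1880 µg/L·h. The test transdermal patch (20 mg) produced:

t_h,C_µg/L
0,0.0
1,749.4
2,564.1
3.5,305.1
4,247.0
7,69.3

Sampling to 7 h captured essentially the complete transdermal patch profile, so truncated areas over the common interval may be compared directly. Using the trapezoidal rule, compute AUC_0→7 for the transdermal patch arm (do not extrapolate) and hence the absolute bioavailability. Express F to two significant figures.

Trapezoidal AUC_0→7 (transdermal patch):
  [0→1]: (0.0+749.4)/2 × 1 = 374.7
  [1→2]: (749.4+564.1)/2 × 1 = 656.75
  [2→3.5]: (564.1+305.1)/2 × 1.5 = 651.9
  [3.5→4]: (305.1+247.0)/2 × 0.5 = 138.025
  [4→7]: (247.0+69.3)/2 × 3 = 474.45
  Sum = 2295.825 µg/L·h
F = (AUC_ev/D_ev)/(AUC_iv/D_iv) = (2295.825/20)/(1880/10) = 114.79125/188 = 0.6106

F = 0.61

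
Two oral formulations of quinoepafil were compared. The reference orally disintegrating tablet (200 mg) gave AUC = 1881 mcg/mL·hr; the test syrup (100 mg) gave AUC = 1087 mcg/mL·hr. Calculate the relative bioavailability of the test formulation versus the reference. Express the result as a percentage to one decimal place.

F_rel = (AUC_test/D_test) / (AUC_ref/D_ref)
      = (1087/100) / (1881/200)
      = 10.87 / 9.405 = 1.1558 = 115.58%

F_rel = 115.6%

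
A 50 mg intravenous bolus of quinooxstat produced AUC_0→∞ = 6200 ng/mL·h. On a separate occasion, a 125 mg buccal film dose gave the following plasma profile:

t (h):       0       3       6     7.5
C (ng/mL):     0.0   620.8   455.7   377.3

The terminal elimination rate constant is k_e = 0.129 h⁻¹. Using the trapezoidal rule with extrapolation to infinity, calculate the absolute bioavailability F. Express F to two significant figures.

F = 0.39

Trapezoidal AUC_0→7.5 (buccal film):
  [0→3]: (0.0+620.8)/2 × 3 = 931.2
  [3→6]: (620.8+455.7)/2 × 3 = 1614.75
  [6→7.5]: (455.7+377.3)/2 × 1.5 = 624.75
  Sum = 3170.7 ng/mL·h
Tail: C_last/k_e = 377.3/0.129 = 2924.806
AUC_0→∞ (buccal film) = 3170.7 + 2924.806 = 6095.506 ng/mL·h
F = (AUC_ev/D_ev)/(AUC_iv/D_iv) = (6095.506/125)/(6200/50) = 48.764048/124 = 0.3933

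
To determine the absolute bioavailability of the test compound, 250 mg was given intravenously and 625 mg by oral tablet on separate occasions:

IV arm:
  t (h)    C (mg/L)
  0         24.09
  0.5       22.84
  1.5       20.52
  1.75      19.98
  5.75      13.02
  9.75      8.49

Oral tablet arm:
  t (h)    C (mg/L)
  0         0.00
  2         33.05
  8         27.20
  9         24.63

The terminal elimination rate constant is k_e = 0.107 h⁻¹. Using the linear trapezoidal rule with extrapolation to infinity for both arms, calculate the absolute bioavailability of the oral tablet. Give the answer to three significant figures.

F = 0.829

Trapezoidal AUC_0→9.75 (IV):
  [0→0.5]: (24.09+22.84)/2 × 0.5 = 11.7325
  [0.5→1.5]: (22.84+20.52)/2 × 1 = 21.68
  [1.5→1.75]: (20.52+19.98)/2 × 0.25 = 5.0625
  [1.75→5.75]: (19.98+13.02)/2 × 4 = 66.0
  [5.75→9.75]: (13.02+8.49)/2 × 4 = 43.02
  Sum = 147.495 mg/L·h
IV tail: 8.49/0.107 = 79.346; AUC_iv,0→∞ = 147.495 + 79.346 = 226.841 mg/L·h
Trapezoidal AUC_0→9 (oral tablet):
  [0→2]: (0.00+33.05)/2 × 2 = 33.05
  [2→8]: (33.05+27.20)/2 × 6 = 180.75
  [8→9]: (27.20+24.63)/2 × 1 = 25.915
  Sum = 239.715 mg/L·h
oral tablet tail: 24.63/0.107 = 230.187; AUC_ev,0→∞ = 239.715 + 230.187 = 469.902 mg/L·h
F = (AUC_ev/D_ev)/(AUC_iv/D_iv) = (469.902/625)/(226.841/250) = 0.7518432/0.907364 = 0.8286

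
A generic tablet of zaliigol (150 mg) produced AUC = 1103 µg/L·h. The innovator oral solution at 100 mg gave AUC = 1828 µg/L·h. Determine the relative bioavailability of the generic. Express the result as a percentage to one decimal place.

F_rel = 40.2%

F_rel = (AUC_test/D_test) / (AUC_ref/D_ref)
      = (1103/150) / (1828/100)
      = 7.35333 / 18.28 = 0.4023 = 40.23%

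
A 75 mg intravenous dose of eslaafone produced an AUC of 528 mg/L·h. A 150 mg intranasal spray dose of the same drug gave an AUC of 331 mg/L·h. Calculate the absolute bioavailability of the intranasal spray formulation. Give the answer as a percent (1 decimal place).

F = 31.3%

F = (AUC_ev / D_ev) / (AUC_iv / D_iv)
  = (331/150) / (528/75)
  = 2.20667 / 7.04 = 0.3134
  = 31.34%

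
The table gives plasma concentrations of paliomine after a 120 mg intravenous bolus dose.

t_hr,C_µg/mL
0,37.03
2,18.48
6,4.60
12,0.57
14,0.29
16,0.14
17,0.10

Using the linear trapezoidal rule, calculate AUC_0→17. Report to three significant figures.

Trapezoidal AUC_0→17:
  [0→2]: (37.03+18.48)/2 × 2 = 55.51
  [2→6]: (18.48+4.60)/2 × 4 = 46.16
  [6→12]: (4.60+0.57)/2 × 6 = 15.51
  [12→14]: (0.57+0.29)/2 × 2 = 0.86
  [14→16]: (0.29+0.14)/2 × 2 = 0.43
  [16→17]: (0.14+0.10)/2 × 1 = 0.12
  Sum = 118.59 µg/mL·hr

AUC = 119 µg/mL·hr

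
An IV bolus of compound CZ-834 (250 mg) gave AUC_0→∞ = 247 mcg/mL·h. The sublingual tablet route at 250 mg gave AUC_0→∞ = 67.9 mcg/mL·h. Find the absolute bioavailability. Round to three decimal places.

F = 0.275

F = (AUC_ev / D_ev) / (AUC_iv / D_iv)
  = (67.9/250) / (247/250)
  = 0.2716 / 0.988 = 0.2749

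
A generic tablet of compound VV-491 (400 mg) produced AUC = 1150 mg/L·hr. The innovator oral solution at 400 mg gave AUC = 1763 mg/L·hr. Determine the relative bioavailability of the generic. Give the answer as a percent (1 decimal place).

F_rel = (AUC_test/D_test) / (AUC_ref/D_ref)
      = (1150/400) / (1763/400)
      = 2.875 / 4.4075 = 0.6523 = 65.23%

F_rel = 65.2%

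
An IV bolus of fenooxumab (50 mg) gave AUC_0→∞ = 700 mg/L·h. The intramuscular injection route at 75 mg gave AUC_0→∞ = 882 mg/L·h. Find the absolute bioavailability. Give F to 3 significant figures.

F = (AUC_ev / D_ev) / (AUC_iv / D_iv)
  = (882/75) / (700/50)
  = 11.76 / 14 = 0.8400

F = 0.840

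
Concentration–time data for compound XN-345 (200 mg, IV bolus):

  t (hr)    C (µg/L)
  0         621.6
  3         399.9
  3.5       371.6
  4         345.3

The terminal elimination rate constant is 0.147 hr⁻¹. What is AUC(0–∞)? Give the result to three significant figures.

Trapezoidal AUC_0→4:
  [0→3]: (621.6+399.9)/2 × 3 = 1532.25
  [3→3.5]: (399.9+371.6)/2 × 0.5 = 192.875
  [3.5→4]: (371.6+345.3)/2 × 0.5 = 179.225
  Sum = 1904.35 µg/L·hr
Extrapolated tail: C_last / k_e = 345.3 / 0.147 = 2348.980
AUC_0→∞ = 1904.35 + 2348.980 = 4253.33 µg/L·hr

AUC = 4250 µg/L·hr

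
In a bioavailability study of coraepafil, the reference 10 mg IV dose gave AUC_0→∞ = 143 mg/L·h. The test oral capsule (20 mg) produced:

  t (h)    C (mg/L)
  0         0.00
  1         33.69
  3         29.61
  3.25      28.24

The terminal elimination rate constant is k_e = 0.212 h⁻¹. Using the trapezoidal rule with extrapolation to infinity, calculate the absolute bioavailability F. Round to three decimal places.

Trapezoidal AUC_0→3.25 (oral capsule):
  [0→1]: (0.00+33.69)/2 × 1 = 16.845
  [1→3]: (33.69+29.61)/2 × 2 = 63.3
  [3→3.25]: (29.61+28.24)/2 × 0.25 = 7.23125
  Sum = 87.37625 mg/L·h
Tail: C_last/k_e = 28.24/0.212 = 133.208
AUC_0→∞ (oral capsule) = 87.37625 + 133.208 = 220.58425 mg/L·h
F = (AUC_ev/D_ev)/(AUC_iv/D_iv) = (220.58425/20)/(143/10) = 11.0292/14.3 = 0.7713

F = 0.771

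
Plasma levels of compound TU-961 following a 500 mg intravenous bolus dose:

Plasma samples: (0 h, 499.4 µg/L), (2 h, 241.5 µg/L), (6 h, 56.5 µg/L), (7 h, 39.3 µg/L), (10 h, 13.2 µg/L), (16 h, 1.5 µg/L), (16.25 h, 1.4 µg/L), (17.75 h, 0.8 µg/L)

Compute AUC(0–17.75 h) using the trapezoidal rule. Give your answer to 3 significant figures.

Trapezoidal AUC_0→17.75:
  [0→2]: (499.4+241.5)/2 × 2 = 740.9
  [2→6]: (241.5+56.5)/2 × 4 = 596.0
  [6→7]: (56.5+39.3)/2 × 1 = 47.9
  [7→10]: (39.3+13.2)/2 × 3 = 78.75
  [10→16]: (13.2+1.5)/2 × 6 = 44.1
  [16→16.25]: (1.5+1.4)/2 × 0.25 = 0.3625
  [16.25→17.75]: (1.4+0.8)/2 × 1.5 = 1.65
  Sum = 1509.6625 µg/L·h

AUC = 1510 µg/L·h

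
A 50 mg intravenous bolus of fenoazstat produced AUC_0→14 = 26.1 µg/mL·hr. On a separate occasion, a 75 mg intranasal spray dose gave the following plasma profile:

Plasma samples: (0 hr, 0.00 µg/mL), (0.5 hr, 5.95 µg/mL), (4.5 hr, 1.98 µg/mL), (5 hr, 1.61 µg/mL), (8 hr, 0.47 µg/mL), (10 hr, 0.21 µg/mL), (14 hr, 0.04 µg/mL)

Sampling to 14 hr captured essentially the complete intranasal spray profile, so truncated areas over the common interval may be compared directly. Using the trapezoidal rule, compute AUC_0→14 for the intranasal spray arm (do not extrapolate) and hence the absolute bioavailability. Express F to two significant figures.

Trapezoidal AUC_0→14 (intranasal spray):
  [0→0.5]: (0.00+5.95)/2 × 0.5 = 1.4875
  [0.5→4.5]: (5.95+1.98)/2 × 4 = 15.86
  [4.5→5]: (1.98+1.61)/2 × 0.5 = 0.8975
  [5→8]: (1.61+0.47)/2 × 3 = 3.12
  [8→10]: (0.47+0.21)/2 × 2 = 0.68
  [10→14]: (0.21+0.04)/2 × 4 = 0.5
  Sum = 22.545 µg/mL·hr
F = (AUC_ev/D_ev)/(AUC_iv/D_iv) = (22.545/75)/(26.1/50) = 0.3006/0.522 = 0.5759

F = 0.58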